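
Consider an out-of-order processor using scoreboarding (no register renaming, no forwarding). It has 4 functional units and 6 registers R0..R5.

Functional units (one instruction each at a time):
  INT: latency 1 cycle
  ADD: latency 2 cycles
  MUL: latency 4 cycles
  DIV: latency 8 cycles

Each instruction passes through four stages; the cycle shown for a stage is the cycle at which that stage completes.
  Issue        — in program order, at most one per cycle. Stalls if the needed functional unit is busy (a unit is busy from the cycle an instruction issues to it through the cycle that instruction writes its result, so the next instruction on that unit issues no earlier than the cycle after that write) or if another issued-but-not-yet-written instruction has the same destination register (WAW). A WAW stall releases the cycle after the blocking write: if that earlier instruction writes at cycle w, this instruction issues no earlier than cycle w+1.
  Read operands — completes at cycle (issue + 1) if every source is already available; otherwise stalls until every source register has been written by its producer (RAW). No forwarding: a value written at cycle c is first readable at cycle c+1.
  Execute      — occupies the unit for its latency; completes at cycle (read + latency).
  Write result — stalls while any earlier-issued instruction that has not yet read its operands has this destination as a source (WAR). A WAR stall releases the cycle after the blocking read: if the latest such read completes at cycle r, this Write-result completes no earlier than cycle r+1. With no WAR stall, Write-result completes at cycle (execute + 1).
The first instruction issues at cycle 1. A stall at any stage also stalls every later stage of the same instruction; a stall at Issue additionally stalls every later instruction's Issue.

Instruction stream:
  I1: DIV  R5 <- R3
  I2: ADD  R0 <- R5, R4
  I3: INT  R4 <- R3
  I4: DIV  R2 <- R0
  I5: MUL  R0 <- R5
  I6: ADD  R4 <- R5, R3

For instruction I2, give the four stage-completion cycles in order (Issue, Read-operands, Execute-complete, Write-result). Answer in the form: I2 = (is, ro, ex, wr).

I2 = (2, 12, 14, 15)

t=1  I1 dispatched to DIV
t=2  I1 operands ready, I2 dispatched to ADD
t=3  I3 dispatched to INT
t=4  I3 operands ready
t=5  I3 complete
t=10  I1 complete
t=11  R5←I1
t=12  I2 operands ready, I4 dispatched to DIV
t=13  R4←I3
t=14  I2 complete
t=15  R0←I2
t=16  I4 operands ready, I5 dispatched to MUL
t=17  I5 operands ready, I6 dispatched to ADD
t=18  I6 operands ready
t=20  I6 complete
t=21  I5 complete, R4←I6
t=22  R0←I5
t=24  I4 complete
t=25  R2←I4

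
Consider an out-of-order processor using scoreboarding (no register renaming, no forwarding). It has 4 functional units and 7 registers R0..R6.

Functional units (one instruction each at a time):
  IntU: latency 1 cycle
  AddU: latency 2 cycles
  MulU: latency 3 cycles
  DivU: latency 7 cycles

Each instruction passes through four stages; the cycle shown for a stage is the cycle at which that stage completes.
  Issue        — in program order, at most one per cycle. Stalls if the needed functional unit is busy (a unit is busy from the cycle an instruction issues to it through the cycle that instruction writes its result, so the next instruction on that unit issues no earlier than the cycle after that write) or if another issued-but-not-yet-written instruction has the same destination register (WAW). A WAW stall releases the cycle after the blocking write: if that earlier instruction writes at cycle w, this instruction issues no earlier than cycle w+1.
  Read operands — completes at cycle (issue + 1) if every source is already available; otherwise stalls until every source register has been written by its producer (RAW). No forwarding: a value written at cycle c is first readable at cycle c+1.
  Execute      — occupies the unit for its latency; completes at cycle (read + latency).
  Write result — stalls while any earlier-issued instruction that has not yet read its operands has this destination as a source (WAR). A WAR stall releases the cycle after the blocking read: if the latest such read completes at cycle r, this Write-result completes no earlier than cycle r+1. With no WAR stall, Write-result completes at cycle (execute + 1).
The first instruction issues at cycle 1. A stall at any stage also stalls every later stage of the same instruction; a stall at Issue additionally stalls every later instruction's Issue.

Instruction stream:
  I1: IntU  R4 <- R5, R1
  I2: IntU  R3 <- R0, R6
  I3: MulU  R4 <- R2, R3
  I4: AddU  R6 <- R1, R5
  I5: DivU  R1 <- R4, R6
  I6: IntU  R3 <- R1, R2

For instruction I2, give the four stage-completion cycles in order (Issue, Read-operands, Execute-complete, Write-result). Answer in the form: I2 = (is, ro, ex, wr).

I2 = (5, 6, 7, 8)

[I1] 1/2/3/4
[I2] 5/6/7/8  (struct: IntU busy until I1 writes@4)
[I3] 6/9/12/13  (RAW R3: wait I2 write@8)
[I4] 7/8/10/11
[I5] 8/14/21/22  (RAW R4: wait I3 write@13)
[I6] 9/23/24/25  (RAW R1: wait I5 write@22)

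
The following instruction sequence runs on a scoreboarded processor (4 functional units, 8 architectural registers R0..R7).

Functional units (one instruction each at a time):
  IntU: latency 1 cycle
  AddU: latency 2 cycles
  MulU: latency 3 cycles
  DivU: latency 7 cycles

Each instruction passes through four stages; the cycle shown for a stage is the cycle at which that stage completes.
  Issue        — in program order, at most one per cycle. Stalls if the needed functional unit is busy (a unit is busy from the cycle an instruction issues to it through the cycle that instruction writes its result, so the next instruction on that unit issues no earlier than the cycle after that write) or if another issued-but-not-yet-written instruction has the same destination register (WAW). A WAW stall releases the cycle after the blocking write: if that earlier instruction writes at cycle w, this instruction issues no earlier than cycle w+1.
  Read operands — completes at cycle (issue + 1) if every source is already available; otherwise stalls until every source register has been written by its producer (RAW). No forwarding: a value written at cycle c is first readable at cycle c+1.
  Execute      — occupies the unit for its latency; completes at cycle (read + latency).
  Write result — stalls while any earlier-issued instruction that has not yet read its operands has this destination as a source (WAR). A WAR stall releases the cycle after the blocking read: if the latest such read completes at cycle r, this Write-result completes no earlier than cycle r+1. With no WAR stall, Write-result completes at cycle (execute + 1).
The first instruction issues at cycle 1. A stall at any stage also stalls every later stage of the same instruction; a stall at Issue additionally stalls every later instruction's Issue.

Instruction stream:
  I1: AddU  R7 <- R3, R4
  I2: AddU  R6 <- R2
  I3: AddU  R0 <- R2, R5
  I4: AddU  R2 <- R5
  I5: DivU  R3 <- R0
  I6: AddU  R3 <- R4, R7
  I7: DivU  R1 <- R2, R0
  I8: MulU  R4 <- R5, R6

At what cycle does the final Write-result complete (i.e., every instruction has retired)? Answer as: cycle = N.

I1: IS=1 RO=2 EX=4 WR=5
I2: IS=6 RO=7 EX=9 WR=10  [struct: AddU busy until I1 writes@5]
I3: IS=11 RO=12 EX=14 WR=15  [struct: AddU busy until I2 writes@10]
I4: IS=16 RO=17 EX=19 WR=20  [struct: AddU busy until I3 writes@15]
I5: IS=17 RO=18 EX=25 WR=26
I6: IS=27 RO=28 EX=30 WR=31  [WAW R3: wait I5 write@26]
I7: IS=28 RO=29 EX=36 WR=37
I8: IS=29 RO=30 EX=33 WR=34

cycle = 37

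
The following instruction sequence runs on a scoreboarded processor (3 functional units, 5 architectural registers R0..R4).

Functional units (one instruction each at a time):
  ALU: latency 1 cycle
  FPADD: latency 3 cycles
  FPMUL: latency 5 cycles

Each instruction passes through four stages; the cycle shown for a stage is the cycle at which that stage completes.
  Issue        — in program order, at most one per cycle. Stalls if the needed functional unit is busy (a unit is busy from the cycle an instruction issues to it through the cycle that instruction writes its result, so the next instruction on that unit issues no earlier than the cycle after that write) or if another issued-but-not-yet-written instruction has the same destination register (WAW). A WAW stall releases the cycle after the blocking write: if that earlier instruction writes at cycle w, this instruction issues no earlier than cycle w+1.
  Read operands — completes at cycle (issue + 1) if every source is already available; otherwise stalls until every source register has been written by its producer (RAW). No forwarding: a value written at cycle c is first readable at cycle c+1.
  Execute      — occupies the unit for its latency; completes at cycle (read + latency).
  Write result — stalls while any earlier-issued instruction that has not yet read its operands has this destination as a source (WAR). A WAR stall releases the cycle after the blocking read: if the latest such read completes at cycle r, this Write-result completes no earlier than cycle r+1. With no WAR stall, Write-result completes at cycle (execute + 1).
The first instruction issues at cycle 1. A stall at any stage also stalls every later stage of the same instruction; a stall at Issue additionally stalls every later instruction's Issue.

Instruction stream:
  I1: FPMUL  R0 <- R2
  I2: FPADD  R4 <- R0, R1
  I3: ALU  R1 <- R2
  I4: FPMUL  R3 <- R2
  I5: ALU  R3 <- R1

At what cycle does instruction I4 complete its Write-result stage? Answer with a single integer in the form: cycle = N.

c1: I1 dispatched to FPMUL
c2: I1 operands ready, I2 dispatched to FPADD
c3: I3 dispatched to ALU
c4: I3 operands ready
c5: I3 complete
c7: I1 complete
c8: R0←I1
c9: I2 operands ready, I4 dispatched to FPMUL
c10: R1←I3, I4 operands ready
c12: I2 complete
c13: R4←I2
c15: I4 complete
c16: R3←I4
c17: I5 dispatched to ALU
c18: I5 operands ready
c19: I5 complete
c20: R3←I5

cycle = 16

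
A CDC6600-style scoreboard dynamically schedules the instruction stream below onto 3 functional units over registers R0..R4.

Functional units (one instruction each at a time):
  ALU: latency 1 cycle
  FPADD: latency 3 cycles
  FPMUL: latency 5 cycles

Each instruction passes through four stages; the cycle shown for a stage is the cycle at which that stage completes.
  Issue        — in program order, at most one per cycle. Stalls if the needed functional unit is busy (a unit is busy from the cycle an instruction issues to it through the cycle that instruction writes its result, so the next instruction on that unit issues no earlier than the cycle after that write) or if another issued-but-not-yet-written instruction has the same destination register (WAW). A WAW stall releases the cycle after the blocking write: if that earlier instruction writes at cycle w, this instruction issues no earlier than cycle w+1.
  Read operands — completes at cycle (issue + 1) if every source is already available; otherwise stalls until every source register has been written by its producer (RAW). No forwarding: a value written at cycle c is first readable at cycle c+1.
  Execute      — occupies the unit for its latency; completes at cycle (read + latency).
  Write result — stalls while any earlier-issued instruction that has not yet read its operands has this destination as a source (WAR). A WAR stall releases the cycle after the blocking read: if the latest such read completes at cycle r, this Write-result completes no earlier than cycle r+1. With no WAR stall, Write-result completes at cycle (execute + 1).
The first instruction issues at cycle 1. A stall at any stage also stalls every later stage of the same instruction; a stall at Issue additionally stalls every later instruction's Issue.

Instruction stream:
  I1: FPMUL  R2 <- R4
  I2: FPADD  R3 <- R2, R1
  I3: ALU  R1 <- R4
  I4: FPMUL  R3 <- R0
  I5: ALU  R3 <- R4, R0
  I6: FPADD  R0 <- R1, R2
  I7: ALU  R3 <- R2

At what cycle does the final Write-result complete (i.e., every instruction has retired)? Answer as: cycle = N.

t=1  I1→FPMUL
t=2  I1 RO; I2→FPADD
t=3  I3→ALU
t=4  I3 RO
t=5  I3 EX
t=7  I1 EX
t=8  I1 WR R2
t=9  I2 RO
t=10  I3 WR R1
t=12  I2 EX
t=13  I2 WR R3
t=14  I4→FPMUL
t=15  I4 RO
t=20  I4 EX
t=21  I4 WR R3
t=22  I5→ALU
t=23  I5 RO; I6→FPADD
t=24  I5 EX; I6 RO
t=25  I5 WR R3
t=26  I7→ALU
t=27  I6 EX; I7 RO
t=28  I6 WR R0; I7 EX
t=29  I7 WR R3

cycle = 29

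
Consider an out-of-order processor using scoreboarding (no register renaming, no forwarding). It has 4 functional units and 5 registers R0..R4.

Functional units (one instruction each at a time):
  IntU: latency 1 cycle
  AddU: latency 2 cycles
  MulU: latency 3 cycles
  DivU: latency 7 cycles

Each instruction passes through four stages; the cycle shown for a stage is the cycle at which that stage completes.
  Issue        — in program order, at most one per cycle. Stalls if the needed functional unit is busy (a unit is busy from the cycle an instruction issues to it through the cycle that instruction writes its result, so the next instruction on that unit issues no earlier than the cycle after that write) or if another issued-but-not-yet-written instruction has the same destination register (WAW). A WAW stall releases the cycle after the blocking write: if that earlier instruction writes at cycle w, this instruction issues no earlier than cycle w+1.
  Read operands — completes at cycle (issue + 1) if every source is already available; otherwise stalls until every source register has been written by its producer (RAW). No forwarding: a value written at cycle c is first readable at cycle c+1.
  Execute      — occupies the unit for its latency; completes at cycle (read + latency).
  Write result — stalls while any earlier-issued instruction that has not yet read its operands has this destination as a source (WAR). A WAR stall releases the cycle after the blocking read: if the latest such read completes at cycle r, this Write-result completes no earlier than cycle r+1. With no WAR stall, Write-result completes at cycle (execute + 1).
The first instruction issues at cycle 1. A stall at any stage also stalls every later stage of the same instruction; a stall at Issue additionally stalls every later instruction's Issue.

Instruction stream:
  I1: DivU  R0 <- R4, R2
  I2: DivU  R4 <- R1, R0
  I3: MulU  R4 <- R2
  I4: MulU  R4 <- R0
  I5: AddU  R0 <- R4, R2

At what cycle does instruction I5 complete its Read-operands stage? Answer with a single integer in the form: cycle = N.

cycle = 33

[I1] 1/2/9/10
[I2] 11/12/19/20  (struct: DivU busy until I1 writes@10)
[I3] 21/22/25/26  (WAW R4: wait I2 write@20)
[I4] 27/28/31/32  (struct: MulU busy until I3 writes@26)
[I5] 28/33/35/36  (RAW R4: wait I4 write@32)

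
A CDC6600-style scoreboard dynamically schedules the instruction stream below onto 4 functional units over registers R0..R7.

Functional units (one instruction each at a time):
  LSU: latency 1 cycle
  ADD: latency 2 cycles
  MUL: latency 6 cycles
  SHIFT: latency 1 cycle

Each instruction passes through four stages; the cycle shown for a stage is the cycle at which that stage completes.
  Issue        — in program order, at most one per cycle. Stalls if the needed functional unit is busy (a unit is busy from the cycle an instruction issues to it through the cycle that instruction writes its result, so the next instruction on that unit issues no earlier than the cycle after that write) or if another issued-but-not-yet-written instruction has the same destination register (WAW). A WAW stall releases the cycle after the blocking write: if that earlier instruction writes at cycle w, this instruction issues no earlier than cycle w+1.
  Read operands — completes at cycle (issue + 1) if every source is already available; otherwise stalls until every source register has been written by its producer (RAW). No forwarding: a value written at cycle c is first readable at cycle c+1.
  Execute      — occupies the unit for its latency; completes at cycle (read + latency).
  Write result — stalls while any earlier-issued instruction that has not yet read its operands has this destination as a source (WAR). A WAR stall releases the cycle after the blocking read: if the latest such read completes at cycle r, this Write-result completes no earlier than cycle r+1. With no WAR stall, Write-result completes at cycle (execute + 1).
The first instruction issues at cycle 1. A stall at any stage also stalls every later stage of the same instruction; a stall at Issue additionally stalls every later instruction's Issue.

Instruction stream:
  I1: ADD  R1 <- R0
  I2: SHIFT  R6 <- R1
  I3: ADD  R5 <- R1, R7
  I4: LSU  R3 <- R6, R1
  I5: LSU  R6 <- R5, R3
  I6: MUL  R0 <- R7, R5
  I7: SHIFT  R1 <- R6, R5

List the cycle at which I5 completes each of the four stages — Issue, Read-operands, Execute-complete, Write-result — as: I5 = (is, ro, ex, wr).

I1 -> (1, 2, 4, 5)
I2 -> (2, 6, 7, 8)  // RAW R1: wait I1 write@5
I3 -> (6, 7, 9, 10)  // struct: ADD busy until I1 writes@5
I4 -> (7, 9, 10, 11)  // RAW R6: wait I2 write@8
I5 -> (12, 13, 14, 15)  // struct: LSU busy until I4 writes@11
I6 -> (13, 14, 20, 21)
I7 -> (14, 16, 17, 18)  // RAW R6: wait I5 write@15

I5 = (12, 13, 14, 15)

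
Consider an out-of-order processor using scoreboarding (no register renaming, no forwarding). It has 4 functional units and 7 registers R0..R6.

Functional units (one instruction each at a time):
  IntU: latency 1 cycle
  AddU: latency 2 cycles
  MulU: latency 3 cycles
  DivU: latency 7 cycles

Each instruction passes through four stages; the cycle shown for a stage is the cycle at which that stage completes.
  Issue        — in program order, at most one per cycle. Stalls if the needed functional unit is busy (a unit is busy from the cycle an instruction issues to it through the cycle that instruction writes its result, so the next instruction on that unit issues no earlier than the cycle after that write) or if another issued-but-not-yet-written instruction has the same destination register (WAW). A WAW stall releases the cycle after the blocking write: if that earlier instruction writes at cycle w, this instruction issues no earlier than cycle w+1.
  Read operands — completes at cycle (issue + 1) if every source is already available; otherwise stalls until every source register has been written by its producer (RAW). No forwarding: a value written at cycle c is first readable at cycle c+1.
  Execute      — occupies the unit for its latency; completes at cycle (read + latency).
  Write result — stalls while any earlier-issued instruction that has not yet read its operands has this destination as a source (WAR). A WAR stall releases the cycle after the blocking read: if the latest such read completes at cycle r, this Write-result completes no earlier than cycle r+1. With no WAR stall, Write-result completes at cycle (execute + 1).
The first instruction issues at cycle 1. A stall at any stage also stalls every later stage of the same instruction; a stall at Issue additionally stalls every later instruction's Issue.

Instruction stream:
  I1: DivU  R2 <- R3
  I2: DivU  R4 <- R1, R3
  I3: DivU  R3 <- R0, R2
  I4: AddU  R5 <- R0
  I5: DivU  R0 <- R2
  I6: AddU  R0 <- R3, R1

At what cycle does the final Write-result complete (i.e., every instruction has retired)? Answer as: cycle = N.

[I1] 1/2/9/10
[I2] 11/12/19/20  (struct: DivU busy until I1 writes@10)
[I3] 21/22/29/30  (struct: DivU busy until I2 writes@20)
[I4] 22/23/25/26
[I5] 31/32/39/40  (struct: DivU busy until I3 writes@30)
[I6] 41/42/44/45  (WAW R0: wait I5 write@40)

cycle = 45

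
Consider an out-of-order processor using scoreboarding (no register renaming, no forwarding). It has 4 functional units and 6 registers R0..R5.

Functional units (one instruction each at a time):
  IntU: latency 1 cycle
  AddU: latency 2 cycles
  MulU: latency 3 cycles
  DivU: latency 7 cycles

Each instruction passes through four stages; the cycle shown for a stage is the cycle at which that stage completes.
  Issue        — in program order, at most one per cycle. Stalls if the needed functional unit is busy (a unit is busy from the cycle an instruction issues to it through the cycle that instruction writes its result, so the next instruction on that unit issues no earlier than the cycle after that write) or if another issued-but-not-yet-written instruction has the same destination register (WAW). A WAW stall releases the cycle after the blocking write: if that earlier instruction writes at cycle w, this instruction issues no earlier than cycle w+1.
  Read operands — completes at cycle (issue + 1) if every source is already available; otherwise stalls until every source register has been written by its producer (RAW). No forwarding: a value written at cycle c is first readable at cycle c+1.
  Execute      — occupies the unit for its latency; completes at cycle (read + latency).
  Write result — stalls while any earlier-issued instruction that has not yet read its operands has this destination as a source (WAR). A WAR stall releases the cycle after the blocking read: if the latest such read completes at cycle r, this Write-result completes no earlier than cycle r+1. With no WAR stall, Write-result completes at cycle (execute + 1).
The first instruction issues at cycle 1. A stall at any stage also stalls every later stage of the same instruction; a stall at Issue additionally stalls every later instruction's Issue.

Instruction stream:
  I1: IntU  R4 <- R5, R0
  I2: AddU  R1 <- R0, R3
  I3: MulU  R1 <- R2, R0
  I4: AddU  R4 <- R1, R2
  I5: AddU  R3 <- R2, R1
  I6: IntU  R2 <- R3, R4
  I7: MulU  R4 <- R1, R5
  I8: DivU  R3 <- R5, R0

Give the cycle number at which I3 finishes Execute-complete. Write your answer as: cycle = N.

t=1  issue I1 (IntU)
t=2  I1 read-ops; issue I2 (AddU)
t=3  I1 finished on IntU; I2 read-ops
t=4  I1→R4
t=5  I2 finished on AddU
t=6  I2→R1
t=7  issue I3 (MulU)
t=8  I3 read-ops; issue I4 (AddU)
t=11  I3 finished on MulU
t=12  I3→R1
t=13  I4 read-ops
t=15  I4 finished on AddU
t=16  I4→R4
t=17  issue I5 (AddU)
t=18  I5 read-ops; issue I6 (IntU)
t=19  issue I7 (MulU)
t=20  I5 finished on AddU; I7 read-ops
t=21  I5→R3
t=22  I6 read-ops; issue I8 (DivU)
t=23  I6 finished on IntU; I7 finished on MulU; I8 read-ops
t=24  I6→R2; I7→R4
t=30  I8 finished on DivU
t=31  I8→R3

cycle = 11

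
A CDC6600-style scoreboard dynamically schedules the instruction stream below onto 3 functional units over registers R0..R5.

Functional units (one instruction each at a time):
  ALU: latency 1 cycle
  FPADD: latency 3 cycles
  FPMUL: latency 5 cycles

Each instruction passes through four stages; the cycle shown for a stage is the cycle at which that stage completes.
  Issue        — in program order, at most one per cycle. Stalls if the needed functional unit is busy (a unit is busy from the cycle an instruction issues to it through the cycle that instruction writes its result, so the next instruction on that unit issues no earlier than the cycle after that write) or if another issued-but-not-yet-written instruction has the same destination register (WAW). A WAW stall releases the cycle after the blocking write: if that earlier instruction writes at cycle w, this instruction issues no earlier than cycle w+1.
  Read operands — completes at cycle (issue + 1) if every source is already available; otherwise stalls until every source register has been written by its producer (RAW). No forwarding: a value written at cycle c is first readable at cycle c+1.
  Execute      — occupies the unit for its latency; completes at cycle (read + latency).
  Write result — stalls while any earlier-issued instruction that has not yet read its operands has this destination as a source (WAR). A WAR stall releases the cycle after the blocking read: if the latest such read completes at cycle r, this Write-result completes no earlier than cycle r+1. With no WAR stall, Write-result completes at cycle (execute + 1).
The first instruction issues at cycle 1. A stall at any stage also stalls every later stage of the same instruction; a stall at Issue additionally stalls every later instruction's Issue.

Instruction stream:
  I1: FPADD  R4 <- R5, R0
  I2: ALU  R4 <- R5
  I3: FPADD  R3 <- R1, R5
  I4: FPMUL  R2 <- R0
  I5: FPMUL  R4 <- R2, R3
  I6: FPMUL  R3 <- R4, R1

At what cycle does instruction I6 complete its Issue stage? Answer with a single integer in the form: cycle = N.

[I1] 1/2/5/6
[I2] 7/8/9/10  (WAW R4: wait I1 write@6)
[I3] 8/9/12/13
[I4] 9/10/15/16
[I5] 17/18/23/24  (struct: FPMUL busy until I4 writes@16)
[I6] 25/26/31/32  (struct: FPMUL busy until I5 writes@24)

cycle = 25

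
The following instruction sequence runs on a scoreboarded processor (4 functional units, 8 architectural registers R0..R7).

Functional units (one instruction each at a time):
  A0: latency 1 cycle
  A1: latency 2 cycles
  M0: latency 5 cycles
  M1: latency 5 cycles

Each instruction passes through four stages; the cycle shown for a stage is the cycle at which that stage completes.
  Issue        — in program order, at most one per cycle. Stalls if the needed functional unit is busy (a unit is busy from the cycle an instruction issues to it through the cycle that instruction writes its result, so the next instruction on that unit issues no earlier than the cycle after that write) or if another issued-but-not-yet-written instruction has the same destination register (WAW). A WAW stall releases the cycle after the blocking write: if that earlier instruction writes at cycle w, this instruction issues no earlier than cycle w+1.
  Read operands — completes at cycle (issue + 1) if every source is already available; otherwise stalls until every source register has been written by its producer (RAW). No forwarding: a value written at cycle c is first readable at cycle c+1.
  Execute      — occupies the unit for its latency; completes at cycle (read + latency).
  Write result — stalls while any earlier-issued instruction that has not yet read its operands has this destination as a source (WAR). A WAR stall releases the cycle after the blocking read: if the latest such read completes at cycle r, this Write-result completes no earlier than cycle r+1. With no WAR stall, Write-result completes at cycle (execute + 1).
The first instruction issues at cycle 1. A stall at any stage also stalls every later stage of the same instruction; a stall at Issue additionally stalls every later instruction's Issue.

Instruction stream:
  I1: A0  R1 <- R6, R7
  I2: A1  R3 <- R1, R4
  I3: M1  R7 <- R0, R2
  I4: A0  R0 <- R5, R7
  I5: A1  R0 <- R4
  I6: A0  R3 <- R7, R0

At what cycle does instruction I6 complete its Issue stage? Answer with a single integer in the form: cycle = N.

cycle = 15

c1: I1 dispatched to A0
c2: I1 operands ready | I2 dispatched to A1
c3: I1 complete | I3 dispatched to M1
c4: R1←I1 | I3 operands ready
c5: I2 operands ready | I4 dispatched to A0
c7: I2 complete
c8: R3←I2
c9: I3 complete
c10: R7←I3
c11: I4 operands ready
c12: I4 complete
c13: R0←I4
c14: I5 dispatched to A1
c15: I5 operands ready | I6 dispatched to A0
c17: I5 complete
c18: R0←I5
c19: I6 operands ready
c20: I6 complete
c21: R3←I6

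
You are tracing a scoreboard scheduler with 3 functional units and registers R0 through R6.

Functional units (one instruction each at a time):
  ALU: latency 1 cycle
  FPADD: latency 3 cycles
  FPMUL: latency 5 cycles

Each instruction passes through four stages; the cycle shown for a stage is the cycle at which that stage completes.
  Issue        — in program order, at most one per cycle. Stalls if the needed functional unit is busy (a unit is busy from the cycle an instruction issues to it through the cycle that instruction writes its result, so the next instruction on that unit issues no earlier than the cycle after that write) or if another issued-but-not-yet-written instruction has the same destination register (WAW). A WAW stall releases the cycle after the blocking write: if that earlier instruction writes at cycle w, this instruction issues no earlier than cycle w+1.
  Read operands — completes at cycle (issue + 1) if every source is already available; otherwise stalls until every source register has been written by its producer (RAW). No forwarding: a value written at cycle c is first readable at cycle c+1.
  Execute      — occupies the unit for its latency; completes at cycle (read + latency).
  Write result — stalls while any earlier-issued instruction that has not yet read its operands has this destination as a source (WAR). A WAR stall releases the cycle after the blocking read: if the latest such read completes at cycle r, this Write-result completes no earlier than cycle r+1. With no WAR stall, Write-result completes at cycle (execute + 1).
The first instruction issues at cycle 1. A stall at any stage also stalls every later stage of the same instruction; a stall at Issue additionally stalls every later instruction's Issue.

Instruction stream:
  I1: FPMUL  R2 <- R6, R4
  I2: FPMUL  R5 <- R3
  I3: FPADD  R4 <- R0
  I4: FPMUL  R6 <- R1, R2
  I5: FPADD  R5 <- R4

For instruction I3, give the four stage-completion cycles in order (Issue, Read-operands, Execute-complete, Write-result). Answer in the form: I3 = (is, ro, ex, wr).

I3 = (10, 11, 14, 15)

1) issue 1, read 2, done 7, write 8
2) issue 9, read 10, done 15, write 16  <struct: FPMUL busy until I1 writes@8>
3) issue 10, read 11, done 14, write 15
4) issue 17, read 18, done 23, write 24  <struct: FPMUL busy until I2 writes@16>
5) issue 18, read 19, done 22, write 23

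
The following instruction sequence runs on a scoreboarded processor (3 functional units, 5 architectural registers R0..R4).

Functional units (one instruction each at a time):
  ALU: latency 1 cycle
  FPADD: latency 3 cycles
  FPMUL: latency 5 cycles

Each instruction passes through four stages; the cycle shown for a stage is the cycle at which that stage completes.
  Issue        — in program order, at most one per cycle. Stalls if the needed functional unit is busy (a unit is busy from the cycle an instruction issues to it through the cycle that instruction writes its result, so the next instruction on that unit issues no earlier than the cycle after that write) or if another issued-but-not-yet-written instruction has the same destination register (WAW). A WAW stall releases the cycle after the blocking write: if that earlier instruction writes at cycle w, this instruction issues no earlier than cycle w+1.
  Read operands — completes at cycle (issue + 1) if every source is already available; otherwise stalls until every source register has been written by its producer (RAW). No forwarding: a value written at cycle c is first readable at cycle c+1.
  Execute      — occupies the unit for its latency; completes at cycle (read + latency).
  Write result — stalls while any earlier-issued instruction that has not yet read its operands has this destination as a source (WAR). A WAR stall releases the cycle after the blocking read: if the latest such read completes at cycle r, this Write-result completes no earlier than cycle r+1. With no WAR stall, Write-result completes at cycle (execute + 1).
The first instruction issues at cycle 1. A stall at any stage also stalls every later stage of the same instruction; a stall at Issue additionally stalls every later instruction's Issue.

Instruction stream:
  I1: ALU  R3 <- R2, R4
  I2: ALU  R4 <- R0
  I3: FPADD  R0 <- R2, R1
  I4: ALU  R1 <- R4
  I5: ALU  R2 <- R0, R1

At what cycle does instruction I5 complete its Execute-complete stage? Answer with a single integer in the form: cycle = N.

cycle = 15

  I1 | 1 | 2 | 3 | 4
  I2 | 5 | 6 | 7 | 8   struct: ALU busy until I1 writes@4
  I3 | 6 | 7 | 10 | 11
  I4 | 9 | 10 | 11 | 12   struct: ALU busy until I2 writes@8
  I5 | 13 | 14 | 15 | 16   struct: ALU busy until I4 writes@12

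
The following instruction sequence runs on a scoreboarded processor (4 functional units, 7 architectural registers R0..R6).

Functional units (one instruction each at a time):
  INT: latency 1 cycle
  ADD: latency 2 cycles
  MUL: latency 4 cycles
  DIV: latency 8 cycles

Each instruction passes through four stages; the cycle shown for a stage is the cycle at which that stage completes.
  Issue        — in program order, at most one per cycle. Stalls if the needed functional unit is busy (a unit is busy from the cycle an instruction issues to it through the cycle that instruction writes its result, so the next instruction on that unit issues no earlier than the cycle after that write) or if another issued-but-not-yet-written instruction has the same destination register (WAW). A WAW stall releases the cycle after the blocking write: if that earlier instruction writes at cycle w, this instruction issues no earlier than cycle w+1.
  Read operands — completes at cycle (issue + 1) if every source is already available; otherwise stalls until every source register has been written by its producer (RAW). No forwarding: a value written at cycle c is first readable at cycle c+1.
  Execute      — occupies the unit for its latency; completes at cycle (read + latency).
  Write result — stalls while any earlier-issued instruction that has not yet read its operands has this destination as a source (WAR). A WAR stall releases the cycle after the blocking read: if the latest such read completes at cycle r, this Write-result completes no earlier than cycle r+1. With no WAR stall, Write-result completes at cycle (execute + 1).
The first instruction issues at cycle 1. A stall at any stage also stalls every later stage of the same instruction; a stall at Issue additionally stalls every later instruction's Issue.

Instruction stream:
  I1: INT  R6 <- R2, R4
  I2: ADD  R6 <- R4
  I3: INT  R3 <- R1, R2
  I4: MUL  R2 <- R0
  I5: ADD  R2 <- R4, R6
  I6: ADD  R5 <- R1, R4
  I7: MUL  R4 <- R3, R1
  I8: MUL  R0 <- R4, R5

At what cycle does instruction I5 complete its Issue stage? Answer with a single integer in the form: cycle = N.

cycle = 14

  I1 | 1 | 2 | 3 | 4
  I2 | 5 | 6 | 8 | 9   WAW R6: wait I1 write@4
  I3 | 6 | 7 | 8 | 9
  I4 | 7 | 8 | 12 | 13
  I5 | 14 | 15 | 17 | 18   WAW R2: wait I4 write@13
  I6 | 19 | 20 | 22 | 23   struct: ADD busy until I5 writes@18
  I7 | 20 | 21 | 25 | 26
  I8 | 27 | 28 | 32 | 33   struct: MUL busy until I7 writes@26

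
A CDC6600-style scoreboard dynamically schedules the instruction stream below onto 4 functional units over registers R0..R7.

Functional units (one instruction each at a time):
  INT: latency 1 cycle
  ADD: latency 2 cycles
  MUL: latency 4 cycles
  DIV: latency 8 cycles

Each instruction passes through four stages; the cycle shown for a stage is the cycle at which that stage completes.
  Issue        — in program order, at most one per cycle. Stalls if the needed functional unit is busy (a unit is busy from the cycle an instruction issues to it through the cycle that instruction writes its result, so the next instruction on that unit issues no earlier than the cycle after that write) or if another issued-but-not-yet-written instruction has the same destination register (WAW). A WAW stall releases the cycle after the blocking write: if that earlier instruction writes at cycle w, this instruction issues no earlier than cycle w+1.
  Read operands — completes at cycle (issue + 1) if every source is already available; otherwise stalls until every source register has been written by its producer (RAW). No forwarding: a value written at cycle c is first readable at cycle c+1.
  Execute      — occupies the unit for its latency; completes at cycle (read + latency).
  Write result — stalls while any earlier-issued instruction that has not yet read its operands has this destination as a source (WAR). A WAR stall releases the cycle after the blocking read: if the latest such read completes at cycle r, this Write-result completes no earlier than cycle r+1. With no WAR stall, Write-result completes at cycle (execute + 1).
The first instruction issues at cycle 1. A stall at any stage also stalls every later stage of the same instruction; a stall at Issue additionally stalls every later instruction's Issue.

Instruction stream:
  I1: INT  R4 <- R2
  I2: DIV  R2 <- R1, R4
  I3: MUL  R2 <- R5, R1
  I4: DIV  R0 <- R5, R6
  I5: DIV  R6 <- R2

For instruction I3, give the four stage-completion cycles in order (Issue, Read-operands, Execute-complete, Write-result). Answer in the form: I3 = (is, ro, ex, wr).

I3 = (15, 16, 20, 21)

I1  is:1  ro:2  ex:3  wr:4
I2  is:2  ro:5  ex:13  wr:14  — RAW R4: wait I1 write@4
I3  is:15  ro:16  ex:20  wr:21  — WAW R2: wait I2 write@14
I4  is:16  ro:17  ex:25  wr:26
I5  is:27  ro:28  ex:36  wr:37  — struct: DIV busy until I4 writes@26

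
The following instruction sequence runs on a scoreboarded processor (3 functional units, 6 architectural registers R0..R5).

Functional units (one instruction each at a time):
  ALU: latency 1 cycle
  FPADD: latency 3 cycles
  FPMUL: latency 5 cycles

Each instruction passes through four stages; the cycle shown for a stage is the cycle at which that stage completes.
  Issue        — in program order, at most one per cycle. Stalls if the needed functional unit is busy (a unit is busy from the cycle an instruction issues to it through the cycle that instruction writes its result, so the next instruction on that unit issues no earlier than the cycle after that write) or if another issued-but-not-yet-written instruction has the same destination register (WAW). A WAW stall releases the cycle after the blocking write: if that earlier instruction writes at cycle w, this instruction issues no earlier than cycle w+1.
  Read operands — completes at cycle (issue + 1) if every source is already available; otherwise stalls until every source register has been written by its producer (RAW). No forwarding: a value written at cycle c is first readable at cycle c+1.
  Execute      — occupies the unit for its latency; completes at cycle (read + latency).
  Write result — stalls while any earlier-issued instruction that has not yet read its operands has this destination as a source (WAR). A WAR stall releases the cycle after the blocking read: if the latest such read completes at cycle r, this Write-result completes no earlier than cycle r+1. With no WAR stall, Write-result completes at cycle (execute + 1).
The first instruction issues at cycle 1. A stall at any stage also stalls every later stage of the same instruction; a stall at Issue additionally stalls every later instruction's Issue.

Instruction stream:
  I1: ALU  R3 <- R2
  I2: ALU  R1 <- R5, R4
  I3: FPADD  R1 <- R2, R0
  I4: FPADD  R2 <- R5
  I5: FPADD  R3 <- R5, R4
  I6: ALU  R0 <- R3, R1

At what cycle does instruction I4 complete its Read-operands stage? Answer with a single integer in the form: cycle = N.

cycle = 16

cycle 1: issue I1 (ALU)
cycle 2: I1 read-ops
cycle 3: I1 finished on ALU
cycle 4: I1→R3
cycle 5: issue I2 (ALU)
cycle 6: I2 read-ops
cycle 7: I2 finished on ALU
cycle 8: I2→R1
cycle 9: issue I3 (FPADD)
cycle 10: I3 read-ops
cycle 13: I3 finished on FPADD
cycle 14: I3→R1
cycle 15: issue I4 (FPADD)
cycle 16: I4 read-ops
cycle 19: I4 finished on FPADD
cycle 20: I4→R2
cycle 21: issue I5 (FPADD)
cycle 22: I5 read-ops, issue I6 (ALU)
cycle 25: I5 finished on FPADD
cycle 26: I5→R3
cycle 27: I6 read-ops
cycle 28: I6 finished on ALU
cycle 29: I6→R0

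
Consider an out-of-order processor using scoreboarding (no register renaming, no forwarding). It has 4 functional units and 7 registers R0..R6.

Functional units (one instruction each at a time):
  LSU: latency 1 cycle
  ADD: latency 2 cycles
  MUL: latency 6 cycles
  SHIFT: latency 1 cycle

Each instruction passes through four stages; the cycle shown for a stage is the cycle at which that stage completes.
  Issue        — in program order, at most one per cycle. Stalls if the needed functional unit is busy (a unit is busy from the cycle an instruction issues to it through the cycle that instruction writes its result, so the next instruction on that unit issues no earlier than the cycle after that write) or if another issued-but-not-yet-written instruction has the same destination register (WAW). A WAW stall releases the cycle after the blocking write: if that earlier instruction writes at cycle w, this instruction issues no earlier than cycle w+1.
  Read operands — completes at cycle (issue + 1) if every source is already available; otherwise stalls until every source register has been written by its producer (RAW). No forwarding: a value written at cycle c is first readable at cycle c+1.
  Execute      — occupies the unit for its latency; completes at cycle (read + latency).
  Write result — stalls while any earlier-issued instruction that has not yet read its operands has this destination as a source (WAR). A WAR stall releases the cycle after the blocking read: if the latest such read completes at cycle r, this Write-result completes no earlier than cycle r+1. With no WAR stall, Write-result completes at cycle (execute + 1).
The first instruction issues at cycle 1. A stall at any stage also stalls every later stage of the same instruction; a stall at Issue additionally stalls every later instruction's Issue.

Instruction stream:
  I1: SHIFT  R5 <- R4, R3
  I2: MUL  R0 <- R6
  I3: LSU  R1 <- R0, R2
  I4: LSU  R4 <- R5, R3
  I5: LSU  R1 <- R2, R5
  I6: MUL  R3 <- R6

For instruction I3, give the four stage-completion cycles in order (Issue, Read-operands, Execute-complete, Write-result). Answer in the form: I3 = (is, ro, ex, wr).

I3 = (3, 11, 12, 13)

1) issue 1, read 2, done 3, write 4
2) issue 2, read 3, done 9, write 10
3) issue 3, read 11, done 12, write 13  <RAW R0: wait I2 write@10>
4) issue 14, read 15, done 16, write 17  <struct: LSU busy until I3 writes@13>
5) issue 18, read 19, done 20, write 21  <struct: LSU busy until I4 writes@17>
6) issue 19, read 20, done 26, write 27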